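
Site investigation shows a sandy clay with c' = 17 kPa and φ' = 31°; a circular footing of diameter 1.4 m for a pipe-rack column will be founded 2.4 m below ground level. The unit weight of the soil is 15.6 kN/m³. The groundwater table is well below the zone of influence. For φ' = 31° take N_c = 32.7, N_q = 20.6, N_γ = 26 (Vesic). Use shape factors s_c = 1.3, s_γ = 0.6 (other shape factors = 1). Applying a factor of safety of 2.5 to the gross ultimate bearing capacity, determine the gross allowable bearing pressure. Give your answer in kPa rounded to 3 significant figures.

q_all ≈ 666 kPa

q = γ·D_f = 15.6 × 2.4 = 37.44 kPa.
c·N_c·s_c = 17 × 32.7 × 1.3 = 722.67 kPa
q·N_q = 37.44 × 20.6 = 771.26 kPa
0.5·γ·B·N_γ·s_γ = 0.5 × 15.6 × 1.4 × 26 × 0.6 = 170.35 kPa
q_ult = 722.67 + 771.26 + 170.35 = 1664.3 kPa.
q_all = q_ult / FS = 1664.3 / 2.5 = 665.71 kPa.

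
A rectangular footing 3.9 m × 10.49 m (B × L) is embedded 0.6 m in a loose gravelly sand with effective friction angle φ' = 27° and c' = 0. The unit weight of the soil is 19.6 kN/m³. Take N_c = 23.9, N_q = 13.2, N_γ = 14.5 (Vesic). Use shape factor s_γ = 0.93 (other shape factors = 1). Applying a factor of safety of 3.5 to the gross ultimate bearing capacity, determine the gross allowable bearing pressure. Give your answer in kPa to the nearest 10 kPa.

q = γ·D_f = 19.6 × 0.6 = 11.76 kPa.
q·N_q = 11.76 × 13.2 = 155.23 kPa
0.5·γ·B·N_γ·s_γ = 0.5 × 19.6 × 3.9 × 14.5 × 0.93 = 515.4 kPa
q_ult = 155.23 + 515.4 = 670.63 kPa.
q_all = q_ult / FS = 670.63 / 3.5 = 191.61 kPa.

q_all ≈ 190 kPa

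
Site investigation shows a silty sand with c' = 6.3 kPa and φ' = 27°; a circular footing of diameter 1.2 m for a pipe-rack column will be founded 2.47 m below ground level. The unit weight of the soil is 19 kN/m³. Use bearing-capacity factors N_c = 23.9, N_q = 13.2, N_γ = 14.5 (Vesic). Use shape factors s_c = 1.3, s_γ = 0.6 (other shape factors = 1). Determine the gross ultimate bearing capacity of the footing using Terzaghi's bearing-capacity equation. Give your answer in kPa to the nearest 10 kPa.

q_ult ≈ 910 kPa

q = γ·D_f = 19 × 2.47 = 46.93 kPa.
c·N_c·s_c = 6.3 × 23.9 × 1.3 = 195.74 kPa
q·N_q = 46.93 × 13.2 = 619.48 kPa
0.5·γ·B·N_γ·s_γ = 0.5 × 19 × 1.2 × 14.5 × 0.6 = 99.18 kPa
q_ult = 195.74 + 619.48 + 99.18 = 914.4 kPa.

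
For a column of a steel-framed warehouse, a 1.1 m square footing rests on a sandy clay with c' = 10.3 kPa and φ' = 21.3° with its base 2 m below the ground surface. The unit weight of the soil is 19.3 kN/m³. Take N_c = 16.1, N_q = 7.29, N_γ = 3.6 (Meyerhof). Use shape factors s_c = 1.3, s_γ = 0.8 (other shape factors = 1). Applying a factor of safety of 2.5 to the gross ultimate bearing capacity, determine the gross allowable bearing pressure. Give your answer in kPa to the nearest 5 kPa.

q = γ·D_f = 19.3 × 2 = 38.6 kPa.
c·N_c·s_c = 10.3 × 16.1 × 1.3 = 215.58 kPa
q·N_q = 38.6 × 7.29 = 281.39 kPa
0.5·γ·B·N_γ·s_γ = 0.5 × 19.3 × 1.1 × 3.6 × 0.8 = 30.571 kPa
q_ult = 215.58 + 281.39 + 30.571 = 527.54 kPa.
q_all = q_ult / FS = 527.54 / 2.5 = 211.02 kPa.

q_all ≈ 210 kPa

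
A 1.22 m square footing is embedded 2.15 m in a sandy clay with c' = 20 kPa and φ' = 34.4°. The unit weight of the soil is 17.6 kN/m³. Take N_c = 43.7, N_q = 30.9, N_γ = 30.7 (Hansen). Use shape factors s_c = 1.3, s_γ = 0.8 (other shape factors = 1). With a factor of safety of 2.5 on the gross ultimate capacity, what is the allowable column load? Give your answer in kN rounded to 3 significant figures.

P_all ≈ 1530 kN

q = γ·D_f = 17.6 × 2.15 = 37.84 kPa.
c·N_c·s_c = 20 × 43.7 × 1.3 = 1136.2 kPa
q·N_q = 37.84 × 30.9 = 1169.3 kPa
0.5·γ·B·N_γ·s_γ = 0.5 × 17.6 × 1.22 × 30.7 × 0.8 = 263.68 kPa
q_ult = 1136.2 + 1169.3 + 263.68 = 2569.1 kPa.
Gross allowable pressure q_all = 2569.1 / 2.5 = 1027.7 kPa.
Footing area = 1.4884 m², so allowable column load = 1027.7 × 1.4884 = 1529.6 kN.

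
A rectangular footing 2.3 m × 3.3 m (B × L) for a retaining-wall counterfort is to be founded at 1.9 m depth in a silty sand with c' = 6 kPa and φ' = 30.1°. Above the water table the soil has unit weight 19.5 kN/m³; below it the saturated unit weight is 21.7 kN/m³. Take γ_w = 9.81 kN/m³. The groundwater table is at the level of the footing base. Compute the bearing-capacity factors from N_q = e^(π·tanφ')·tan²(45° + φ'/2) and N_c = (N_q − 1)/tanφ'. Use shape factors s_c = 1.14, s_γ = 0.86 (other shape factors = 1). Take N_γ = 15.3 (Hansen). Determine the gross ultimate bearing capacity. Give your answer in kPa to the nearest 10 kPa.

tan30.1° = 0.5797, so N_q = e^(π×0.5797)·tan²(60.05°) = 6.179 × 3.012 = 18.61.
N_c = (18.61 − 1)/tan30.1° = 30.38.
q = γ·D_f = 19.5 × 1.9 = 37.05 kPa.
For the ½γBN_γ term take γ' = 21.7 − 9.81 = 11.89 kN/m³ (soil below base is submerged).
c·N_c·s_c = 6 × 30.381 × 1.14 = 207.81 kPa
q·N_q = 37.05 × 18.611 = 689.54 kPa
0.5·γ·B·N_γ·s_γ = 0.5 × 11.89 × 2.3 × 15.3 × 0.86 = 179.92 kPa
q_ult = 207.81 + 689.54 + 179.92 = 1077.3 kPa.

q_ult ≈ 1080 kPa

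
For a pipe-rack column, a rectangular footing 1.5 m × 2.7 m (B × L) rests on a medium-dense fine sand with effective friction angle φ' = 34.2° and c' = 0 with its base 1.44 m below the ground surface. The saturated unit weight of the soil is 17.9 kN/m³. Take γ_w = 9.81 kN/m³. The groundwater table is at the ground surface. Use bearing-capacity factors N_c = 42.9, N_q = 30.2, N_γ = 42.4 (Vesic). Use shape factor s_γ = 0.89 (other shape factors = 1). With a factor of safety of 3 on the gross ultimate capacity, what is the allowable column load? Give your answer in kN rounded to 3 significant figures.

γ' = 17.9 − 9.81 = 8.09 kN/m³ (submerged throughout). q = 8.09 × 1.44 = 11.65 kPa; the same γ' applies in the ½γBN_γ term.
q·N_q = 11.65 × 30.2 = 351.82 kPa
0.5·γ·B·N_γ·s_γ = 0.5 × 8.09 × 1.5 × 42.4 × 0.89 = 228.96 kPa
q_ult = 351.82 + 228.96 = 580.78 kPa.
Gross allowable pressure q_all = 580.78 / 3 = 193.59 kPa.
Footing area = 4.05 m², so allowable column load = 193.59 × 4.05 = 784.05 kN.

P_all ≈ 784 kN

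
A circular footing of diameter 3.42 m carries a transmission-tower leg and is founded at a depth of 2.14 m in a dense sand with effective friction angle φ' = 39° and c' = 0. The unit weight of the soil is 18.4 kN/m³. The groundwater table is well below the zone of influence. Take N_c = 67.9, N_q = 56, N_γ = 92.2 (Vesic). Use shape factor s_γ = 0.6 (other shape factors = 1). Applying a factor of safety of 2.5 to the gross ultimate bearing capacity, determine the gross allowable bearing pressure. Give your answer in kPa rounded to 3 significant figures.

Overburden at base level: q = 18.4 × 2.14 = 39.376 kPa.
Surcharge term q·N_q = 39.376 × 56 = 2205.1 kPa; self-weight term 0.5·γ·B·N_γ·s_γ = 0.5 × 18.4 × 3.42 × 92.2 × 0.6 = 1740.6 kPa.
q_ult = 2205.1 + 1740.6 = 3945.6 kPa.
q_all = q_ult / FS = 3945.6 / 2.5 = 1578.3 kPa.

q_all ≈ 1580 kPa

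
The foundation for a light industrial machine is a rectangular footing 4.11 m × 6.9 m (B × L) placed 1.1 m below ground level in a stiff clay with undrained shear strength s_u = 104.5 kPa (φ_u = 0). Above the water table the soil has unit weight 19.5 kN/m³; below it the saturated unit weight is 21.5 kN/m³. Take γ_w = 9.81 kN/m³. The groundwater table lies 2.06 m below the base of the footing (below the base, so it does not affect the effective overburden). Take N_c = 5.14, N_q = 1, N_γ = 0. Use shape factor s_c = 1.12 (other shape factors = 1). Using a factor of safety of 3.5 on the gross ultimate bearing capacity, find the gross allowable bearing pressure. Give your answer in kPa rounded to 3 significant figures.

q = γ·D_f = 19.5 × 1.1 = 21.45 kPa.
c·N_c·s_c = 104.5 × 5.14 × 1.12 = 601.59 kPa
q·N_q = 21.45 × 1 = 21.45 kPa
q_ult = 601.59 + 21.45 = 623.04 kPa.
q_all = 623.04 / 3.5 = 178.01 kPa.

q_all ≈ 178 kPa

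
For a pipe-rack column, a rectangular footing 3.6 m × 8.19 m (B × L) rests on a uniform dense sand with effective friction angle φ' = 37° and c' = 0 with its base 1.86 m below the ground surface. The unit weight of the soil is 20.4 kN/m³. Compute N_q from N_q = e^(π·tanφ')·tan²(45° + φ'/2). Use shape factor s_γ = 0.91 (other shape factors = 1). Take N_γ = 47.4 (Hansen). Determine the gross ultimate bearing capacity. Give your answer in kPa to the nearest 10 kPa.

tan37° = 0.7536, so N_q = e^(π×0.7536)·tan²(63.5°) = 10.669 × 4.023 = 42.92.
Overburden at base level: q = 20.4 × 1.86 = 37.944 kPa.
Surcharge term q·N_q = 37.944 × 42.92 = 1628.6 kPa; self-weight term 0.5·γ·B·N_γ·s_γ = 0.5 × 20.4 × 3.6 × 47.4 × 0.91 = 1583.9 kPa.
q_ult = 1628.6 + 1583.9 = 3212.4 kPa.

q_ult ≈ 3210 kPa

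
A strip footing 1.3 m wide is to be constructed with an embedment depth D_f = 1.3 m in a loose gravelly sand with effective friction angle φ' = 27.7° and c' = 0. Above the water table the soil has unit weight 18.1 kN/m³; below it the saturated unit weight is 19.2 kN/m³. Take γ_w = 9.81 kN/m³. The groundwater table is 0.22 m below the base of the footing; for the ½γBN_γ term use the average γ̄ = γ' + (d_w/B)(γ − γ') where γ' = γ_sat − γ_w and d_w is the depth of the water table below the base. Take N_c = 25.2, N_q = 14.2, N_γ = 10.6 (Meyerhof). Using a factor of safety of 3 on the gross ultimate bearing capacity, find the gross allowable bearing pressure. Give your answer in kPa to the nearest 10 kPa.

q = γ·D_f = 18.1 × 1.3 = 23.53 kPa.
γ' = 9.39 kN/m³; averaging over the depth B below the base, γ̄ = γ' + (d_w/B)(γ − γ') = 10.864 kN/m³.
q·N_q = 23.53 × 14.2 = 334.13 kPa
0.5·γ·B·N_γ = 0.5 × 10.864 × 1.3 × 10.6 = 74.853 kPa
q_ult = 334.13 + 74.853 = 408.98 kPa.
q_all = 408.98 / 3 = 136.33 kPa.

q_all ≈ 140 kPa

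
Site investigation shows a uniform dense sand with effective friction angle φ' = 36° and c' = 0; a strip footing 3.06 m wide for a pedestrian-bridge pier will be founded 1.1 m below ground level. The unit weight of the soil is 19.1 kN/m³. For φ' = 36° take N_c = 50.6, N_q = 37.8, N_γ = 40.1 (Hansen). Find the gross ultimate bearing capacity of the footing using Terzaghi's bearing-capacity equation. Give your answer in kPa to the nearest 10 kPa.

q = γ·D_f = 19.1 × 1.1 = 21.01 kPa.
q·N_q = 21.01 × 37.8 = 794.18 kPa
0.5·γ·B·N_γ = 0.5 × 19.1 × 3.06 × 40.1 = 1171.8 kPa
q_ult = 794.18 + 1171.8 = 1966 kPa.

q_ult ≈ 1970 kPa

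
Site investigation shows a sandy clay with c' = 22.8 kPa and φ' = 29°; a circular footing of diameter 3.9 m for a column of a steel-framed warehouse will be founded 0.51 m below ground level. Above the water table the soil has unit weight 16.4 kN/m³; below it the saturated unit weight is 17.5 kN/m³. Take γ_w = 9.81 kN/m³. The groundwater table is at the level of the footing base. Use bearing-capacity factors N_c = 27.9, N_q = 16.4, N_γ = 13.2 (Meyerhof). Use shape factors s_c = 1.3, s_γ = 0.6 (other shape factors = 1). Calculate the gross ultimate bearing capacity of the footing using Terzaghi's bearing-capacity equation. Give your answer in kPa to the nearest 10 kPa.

Effective surcharge at the founding depth q = γ·D_f = 16.4 × 0.51 = 8.364 kPa.
The water table coincides with the base, so in the self-weight term γ → γ' = 7.69 kN/m³.
q_ult = c·N_c·s_c + q·N_q + 0.5·γ·B·N_γ·s_γ
     = 22.8 × 27.9 × 1.3 + 8.364 × 16.4 + 0.5 × 7.69 × 3.9 × 13.2 × 0.6
     = 826.96 + 137.17 + 118.76 = 1082.9 kPa.

q_ult ≈ 1080 kPa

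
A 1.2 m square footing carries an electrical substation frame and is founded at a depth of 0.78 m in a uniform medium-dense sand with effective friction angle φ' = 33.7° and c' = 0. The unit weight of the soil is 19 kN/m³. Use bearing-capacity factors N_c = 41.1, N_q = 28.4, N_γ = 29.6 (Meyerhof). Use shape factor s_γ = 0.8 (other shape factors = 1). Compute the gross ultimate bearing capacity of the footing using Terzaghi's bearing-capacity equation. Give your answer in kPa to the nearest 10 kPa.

Effective surcharge at the founding depth q = γ·D_f = 19 × 0.78 = 14.82 kPa.
q_ult = q·N_q + 0.5·γ·B·N_γ·s_γ
     = 14.82 × 28.4 + 0.5 × 19 × 1.2 × 29.6 × 0.8
     = 420.89 + 269.95 = 690.84 kPa.

q_ult ≈ 690 kPa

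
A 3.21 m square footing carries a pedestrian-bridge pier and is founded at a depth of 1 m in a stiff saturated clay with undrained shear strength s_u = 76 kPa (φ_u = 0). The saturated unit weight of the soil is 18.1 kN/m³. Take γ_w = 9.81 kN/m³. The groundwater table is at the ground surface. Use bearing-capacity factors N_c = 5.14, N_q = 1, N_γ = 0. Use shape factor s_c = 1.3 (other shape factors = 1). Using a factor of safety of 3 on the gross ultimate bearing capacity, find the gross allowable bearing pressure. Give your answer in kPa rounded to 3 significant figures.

With the water table at the surface the whole profile is submerged: γ' = 18.1 − 9.81 = 8.29 kN/m³, so q = γ'·D_f = 8.29 kPa.
q_ult = c·N_c·s_c + q·N_q
     = 76 × 5.14 × 1.3 + 8.29 × 1
     = 507.83 + 8.29 = 516.12 kPa.
q_all = 516.12 / 3 = 172.04 kPa.

q_all ≈ 172 kPa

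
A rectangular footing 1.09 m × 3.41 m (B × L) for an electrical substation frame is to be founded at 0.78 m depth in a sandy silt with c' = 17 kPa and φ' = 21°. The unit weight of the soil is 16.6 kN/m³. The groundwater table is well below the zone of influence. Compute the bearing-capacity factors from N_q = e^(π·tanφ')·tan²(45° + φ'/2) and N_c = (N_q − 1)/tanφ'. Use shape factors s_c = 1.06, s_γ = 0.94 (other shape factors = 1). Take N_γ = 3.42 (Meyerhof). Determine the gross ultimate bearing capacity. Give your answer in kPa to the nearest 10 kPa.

q_ult ≈ 410 kPa

tan21° = 0.3839, so N_q = e^(π×0.3839)·tan²(55.5°) = 3.34 × 2.117 = 7.07.
N_c = (7.07 − 1)/tan21° = 15.81.
Overburden at base level: q = 16.6 × 0.78 = 12.948 kPa.
Cohesion term c·N_c·s_c = 17 × 15.815 × 1.06 = 284.98 kPa; surcharge term q·N_q = 12.948 × 7.0708 = 91.552 kPa; self-weight term 0.5·γ·B·N_γ·s_γ = 0.5 × 16.6 × 1.09 × 3.42 × 0.94 = 29.084 kPa.
q_ult = 284.98 + 91.552 + 29.084 = 405.62 kPa.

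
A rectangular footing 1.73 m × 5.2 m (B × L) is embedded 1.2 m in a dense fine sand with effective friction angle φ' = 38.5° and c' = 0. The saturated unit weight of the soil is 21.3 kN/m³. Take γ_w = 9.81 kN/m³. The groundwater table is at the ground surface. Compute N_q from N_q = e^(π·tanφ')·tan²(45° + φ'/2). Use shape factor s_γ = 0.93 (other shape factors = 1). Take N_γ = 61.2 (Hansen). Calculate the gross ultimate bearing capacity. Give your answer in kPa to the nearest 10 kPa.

q_ult ≈ 1290 kPa

tan38.5° = 0.7954, so N_q = e^(π×0.7954)·tan²(64.25°) = 12.17 × 4.298 = 52.31.
With the water table at the surface the whole profile is submerged: γ' = 21.3 − 9.81 = 11.49 kN/m³, so q = γ'·D_f = 13.788 kPa; the same γ' applies in the ½γBN_γ term.
q_ult = q·N_q + 0.5·γ·B·N_γ·s_γ
     = 13.788 × 52.307 + 0.5 × 11.49 × 1.73 × 61.2 × 0.93
     = 721.21 + 565.68 = 1286.9 kPa.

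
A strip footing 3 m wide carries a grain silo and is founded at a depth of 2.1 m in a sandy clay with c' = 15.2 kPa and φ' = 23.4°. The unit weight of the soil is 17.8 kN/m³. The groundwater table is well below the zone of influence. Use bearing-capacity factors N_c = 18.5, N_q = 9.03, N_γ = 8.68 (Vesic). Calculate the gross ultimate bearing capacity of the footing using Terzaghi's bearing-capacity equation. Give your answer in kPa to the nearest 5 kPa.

q = γ·D_f = 17.8 × 2.1 = 37.38 kPa.
c·N_c = 15.2 × 18.5 = 281.2 kPa
q·N_q = 37.38 × 9.03 = 337.54 kPa
0.5·γ·B·N_γ = 0.5 × 17.8 × 3 × 8.68 = 231.76 kPa
q_ult = 281.2 + 337.54 + 231.76 = 850.5 kPa.

q_ult ≈ 850 kPa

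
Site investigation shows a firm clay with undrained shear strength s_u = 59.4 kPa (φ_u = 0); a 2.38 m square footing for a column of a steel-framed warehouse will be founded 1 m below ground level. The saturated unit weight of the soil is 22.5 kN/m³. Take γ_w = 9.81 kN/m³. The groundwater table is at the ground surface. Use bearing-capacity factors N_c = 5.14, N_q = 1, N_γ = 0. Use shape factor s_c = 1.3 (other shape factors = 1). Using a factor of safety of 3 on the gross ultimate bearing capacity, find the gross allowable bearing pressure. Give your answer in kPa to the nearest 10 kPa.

q_all ≈ 140 kPa

γ' = 22.5 − 9.81 = 12.69 kN/m³ (submerged throughout). q = 12.69 × 1 = 12.69 kPa.
c·N_c·s_c = 59.4 × 5.14 × 1.3 = 396.91 kPa
q·N_q = 12.69 × 1 = 12.69 kPa
q_ult = 396.91 + 12.69 = 409.6 kPa.
q_all = 409.6 / 3 = 136.53 kPa.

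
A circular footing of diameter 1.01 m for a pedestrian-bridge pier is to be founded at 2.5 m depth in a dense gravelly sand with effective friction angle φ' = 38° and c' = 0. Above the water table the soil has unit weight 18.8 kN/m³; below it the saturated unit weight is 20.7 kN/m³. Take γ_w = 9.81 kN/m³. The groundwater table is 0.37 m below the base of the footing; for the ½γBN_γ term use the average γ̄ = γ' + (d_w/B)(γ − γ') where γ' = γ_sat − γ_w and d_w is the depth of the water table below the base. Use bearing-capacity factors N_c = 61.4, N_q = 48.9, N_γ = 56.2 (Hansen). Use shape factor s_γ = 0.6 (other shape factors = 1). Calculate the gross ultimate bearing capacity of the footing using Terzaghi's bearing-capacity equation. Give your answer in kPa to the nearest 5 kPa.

q_ult ≈ 2535 kPa

q = γ·D_f = 18.8 × 2.5 = 47 kPa.
γ' = 10.89 kN/m³; averaging over the depth B below the base, γ̄ = γ' + (d_w/B)(γ − γ') = 13.788 kN/m³.
q·N_q = 47 × 48.9 = 2298.3 kPa
0.5·γ·B·N_γ·s_γ = 0.5 × 13.788 × 1.01 × 56.2 × 0.6 = 234.79 kPa
q_ult = 2298.3 + 234.79 = 2533.1 kPa.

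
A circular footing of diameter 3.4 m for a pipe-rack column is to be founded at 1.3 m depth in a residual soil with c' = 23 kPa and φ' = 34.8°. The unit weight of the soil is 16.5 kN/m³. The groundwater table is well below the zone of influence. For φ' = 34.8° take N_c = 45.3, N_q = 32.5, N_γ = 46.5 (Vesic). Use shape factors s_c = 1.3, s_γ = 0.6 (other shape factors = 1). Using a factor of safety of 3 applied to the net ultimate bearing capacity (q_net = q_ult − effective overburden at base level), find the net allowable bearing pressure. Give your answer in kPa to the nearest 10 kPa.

q_all(net) ≈ 940 kPa

Overburden at base level: q = 16.5 × 1.3 = 21.45 kPa.
Cohesion term c·N_c·s_c = 23 × 45.3 × 1.3 = 1354.5 kPa; surcharge term q·N_q = 21.45 × 32.5 = 697.12 kPa; self-weight term 0.5·γ·B·N_γ·s_γ = 0.5 × 16.5 × 3.4 × 46.5 × 0.6 = 782.6 kPa.
q_ult = 1354.5 + 697.12 + 782.6 = 2834.2 kPa.
Net ultimate: q_net = 2834.2 − 21.45 = 2812.7 kPa.
q_all(net) = 2812.7 / 3 = 937.58 kPa.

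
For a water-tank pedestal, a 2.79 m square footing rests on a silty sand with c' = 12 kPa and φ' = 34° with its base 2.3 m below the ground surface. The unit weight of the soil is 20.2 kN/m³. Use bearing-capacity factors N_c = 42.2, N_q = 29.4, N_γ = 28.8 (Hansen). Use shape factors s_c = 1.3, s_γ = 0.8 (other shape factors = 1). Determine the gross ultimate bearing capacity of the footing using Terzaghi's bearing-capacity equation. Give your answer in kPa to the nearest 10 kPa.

q_ult ≈ 2670 kPa

q = γ·D_f = 20.2 × 2.3 = 46.46 kPa.
c·N_c·s_c = 12 × 42.2 × 1.3 = 658.32 kPa
q·N_q = 46.46 × 29.4 = 1365.9 kPa
0.5·γ·B·N_γ·s_γ = 0.5 × 20.2 × 2.79 × 28.8 × 0.8 = 649.24 kPa
q_ult = 658.32 + 1365.9 + 649.24 = 2673.5 kPa.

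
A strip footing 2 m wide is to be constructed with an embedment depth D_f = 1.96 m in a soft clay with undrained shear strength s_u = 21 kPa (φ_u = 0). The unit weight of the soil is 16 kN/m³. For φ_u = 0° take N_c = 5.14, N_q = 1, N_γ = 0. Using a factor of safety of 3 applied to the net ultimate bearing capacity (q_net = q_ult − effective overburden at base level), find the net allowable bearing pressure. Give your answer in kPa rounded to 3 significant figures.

q_all(net) ≈ 36 kPa

q = γ·D_f = 16 × 1.96 = 31.36 kPa.
c·N_c = 21 × 5.14 = 107.94 kPa
q·N_q = 31.36 × 1 = 31.36 kPa
q_ult = 107.94 + 31.36 = 139.3 kPa.
Net ultimate: q_net = 139.3 − 31.36 = 107.94 kPa.
q_all(net) = 107.94 / 3 = 35.98 kPa.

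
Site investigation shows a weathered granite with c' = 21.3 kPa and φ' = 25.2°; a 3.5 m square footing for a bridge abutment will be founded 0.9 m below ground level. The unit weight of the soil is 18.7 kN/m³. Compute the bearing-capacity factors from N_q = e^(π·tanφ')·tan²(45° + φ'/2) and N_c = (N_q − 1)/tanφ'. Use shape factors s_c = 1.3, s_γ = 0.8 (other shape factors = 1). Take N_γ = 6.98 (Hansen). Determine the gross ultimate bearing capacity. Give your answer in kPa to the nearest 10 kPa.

tan25.2° = 0.4706, so N_q = e^(π×0.4706)·tan²(57.6°) = 4.386 × 2.483 = 10.89.
N_c = (10.89 − 1)/tan25.2° = 21.02.
Overburden at base level: q = 18.7 × 0.9 = 16.83 kPa.
Cohesion term c·N_c·s_c = 21.3 × 21.016 × 1.3 = 581.93 kPa; surcharge term q·N_q = 16.83 × 10.889 = 183.27 kPa; self-weight term 0.5·γ·B·N_γ·s_γ = 0.5 × 18.7 × 3.5 × 6.98 × 0.8 = 182.74 kPa.
q_ult = 581.93 + 183.27 + 182.74 = 947.93 kPa.

q_ult ≈ 950 kPa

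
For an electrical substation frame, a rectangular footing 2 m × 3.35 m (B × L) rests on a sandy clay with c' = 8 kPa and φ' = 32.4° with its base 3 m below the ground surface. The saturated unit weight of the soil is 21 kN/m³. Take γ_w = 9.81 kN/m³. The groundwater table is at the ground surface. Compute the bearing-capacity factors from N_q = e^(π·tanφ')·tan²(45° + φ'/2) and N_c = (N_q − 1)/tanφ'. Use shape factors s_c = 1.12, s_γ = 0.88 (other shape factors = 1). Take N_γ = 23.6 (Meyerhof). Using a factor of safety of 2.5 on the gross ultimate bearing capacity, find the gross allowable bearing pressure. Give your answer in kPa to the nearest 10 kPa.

N_q = e^(π·tan32.4°)·tan²(61.2°) = 24.3; N_c = (N_q − 1)/tanφ' = 36.71.
Water table at ground surface, so effective unit weight γ' = 21 − 9.81 = 11.19 kN/m³ is used throughout; overburden q = 11.19 × 3 = 33.57 kPa; the same γ' applies in the ½γBN_γ term.
Cohesion term c·N_c·s_c = 8 × 36.707 × 1.12 = 328.9 kPa; surcharge term q·N_q = 33.57 × 24.295 = 815.59 kPa; self-weight term 0.5·γ·B·N_γ·s_γ = 0.5 × 11.19 × 2 × 23.6 × 0.88 = 232.39 kPa.
q_ult = 328.9 + 815.59 + 232.39 = 1376.9 kPa.
q_all = 1376.9 / 2.5 = 550.75 kPa.

q_all ≈ 550 kPa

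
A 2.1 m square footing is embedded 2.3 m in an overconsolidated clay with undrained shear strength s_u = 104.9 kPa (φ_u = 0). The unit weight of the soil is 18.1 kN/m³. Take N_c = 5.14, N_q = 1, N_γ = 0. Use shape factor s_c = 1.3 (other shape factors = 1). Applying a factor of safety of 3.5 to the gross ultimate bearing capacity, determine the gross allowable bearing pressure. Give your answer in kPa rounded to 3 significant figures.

Overburden at base level: q = 18.1 × 2.3 = 41.63 kPa.
Cohesion term c·N_c·s_c = 104.9 × 5.14 × 1.3 = 700.94 kPa; surcharge term q·N_q = 41.63 × 1 = 41.63 kPa.
q_ult = 700.94 + 41.63 = 742.57 kPa.
q_all = q_ult / FS = 742.57 / 3.5 = 212.16 kPa.

q_all ≈ 212 kPa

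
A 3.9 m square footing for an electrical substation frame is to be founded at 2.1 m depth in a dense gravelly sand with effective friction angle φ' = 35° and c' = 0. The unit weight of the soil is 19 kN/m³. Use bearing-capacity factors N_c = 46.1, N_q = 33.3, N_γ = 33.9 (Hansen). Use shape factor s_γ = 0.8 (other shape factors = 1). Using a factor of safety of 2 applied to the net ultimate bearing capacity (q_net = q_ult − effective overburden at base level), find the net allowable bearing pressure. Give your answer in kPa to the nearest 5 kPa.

q_all(net) ≈ 1145 kPa

Effective surcharge at the founding depth q = γ·D_f = 19 × 2.1 = 39.9 kPa.
q_ult = q·N_q + 0.5·γ·B·N_γ·s_γ
     = 39.9 × 33.3 + 0.5 × 19 × 3.9 × 33.9 × 0.8
     = 1328.7 + 1004.8 = 2333.5 kPa.
Net ultimate: q_net = 2333.5 − 39.9 = 2293.6 kPa.
q_all(net) = 2293.6 / 2 = 1146.8 kPa.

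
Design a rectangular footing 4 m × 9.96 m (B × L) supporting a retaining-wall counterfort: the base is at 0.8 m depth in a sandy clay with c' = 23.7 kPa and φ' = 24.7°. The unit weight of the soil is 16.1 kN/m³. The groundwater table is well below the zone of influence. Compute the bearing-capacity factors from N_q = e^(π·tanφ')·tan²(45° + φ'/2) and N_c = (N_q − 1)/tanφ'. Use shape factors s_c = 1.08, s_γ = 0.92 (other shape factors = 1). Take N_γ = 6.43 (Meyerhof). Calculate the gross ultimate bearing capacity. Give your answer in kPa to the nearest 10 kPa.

q_ult ≈ 840 kPa

tan24.7° = 0.4599, so N_q = e^(π×0.4599)·tan²(57.35°) = 4.242 × 2.436 = 10.33.
N_c = (10.33 − 1)/tan24.7° = 20.29.
Effective surcharge at the founding depth q = γ·D_f = 16.1 × 0.8 = 12.88 kPa.
q_ult = c·N_c·s_c + q·N_q + 0.5·γ·B·N_γ·s_γ
     = 23.7 × 20.288 × 1.08 + 12.88 × 10.331 + 0.5 × 16.1 × 4 × 6.43 × 0.92
     = 519.29 + 133.07 + 190.48 = 842.84 kPa.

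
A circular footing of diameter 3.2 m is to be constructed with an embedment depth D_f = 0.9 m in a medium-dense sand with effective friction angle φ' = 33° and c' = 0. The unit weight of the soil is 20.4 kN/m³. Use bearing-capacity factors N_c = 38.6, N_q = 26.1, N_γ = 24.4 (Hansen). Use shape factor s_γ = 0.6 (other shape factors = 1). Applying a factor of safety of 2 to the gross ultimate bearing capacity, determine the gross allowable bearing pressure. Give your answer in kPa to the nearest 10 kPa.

Effective surcharge at the founding depth q = γ·D_f = 20.4 × 0.9 = 18.36 kPa.
q_ult = q·N_q + 0.5·γ·B·N_γ·s_γ
     = 18.36 × 26.1 + 0.5 × 20.4 × 3.2 × 24.4 × 0.6
     = 479.2 + 477.85 = 957.05 kPa.
q_all = q_ult / FS = 957.05 / 2 = 478.52 kPa.

q_all ≈ 480 kPa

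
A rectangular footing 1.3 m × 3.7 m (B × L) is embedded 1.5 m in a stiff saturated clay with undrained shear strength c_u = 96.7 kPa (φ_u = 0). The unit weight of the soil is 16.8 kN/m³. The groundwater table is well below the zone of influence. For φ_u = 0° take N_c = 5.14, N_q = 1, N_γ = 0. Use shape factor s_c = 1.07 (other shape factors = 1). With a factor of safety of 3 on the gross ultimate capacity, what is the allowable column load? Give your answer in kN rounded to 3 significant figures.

q = γ·D_f = 16.8 × 1.5 = 25.2 kPa.
c·N_c·s_c = 96.7 × 5.14 × 1.07 = 531.83 kPa
q·N_q = 25.2 × 1 = 25.2 kPa
q_ult = 531.83 + 25.2 = 557.03 kPa.
Gross allowable pressure q_all = 557.03 / 3 = 185.68 kPa.
Footing area = 4.81 m², so allowable column load = 185.68 × 4.81 = 893.11 kN.

P_all ≈ 893 kN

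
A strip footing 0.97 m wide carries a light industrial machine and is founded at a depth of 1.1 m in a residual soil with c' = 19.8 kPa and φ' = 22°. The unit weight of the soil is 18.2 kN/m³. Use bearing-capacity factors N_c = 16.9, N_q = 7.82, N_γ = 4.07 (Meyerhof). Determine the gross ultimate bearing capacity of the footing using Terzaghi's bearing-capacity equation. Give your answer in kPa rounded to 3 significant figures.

q_ult ≈ 527 kPa

Overburden at base level: q = 18.2 × 1.1 = 20.02 kPa.
Cohesion term c·N_c = 19.8 × 16.9 = 334.62 kPa; surcharge term q·N_q = 20.02 × 7.82 = 156.56 kPa; self-weight term 0.5·γ·B·N_γ = 0.5 × 18.2 × 0.97 × 4.07 = 35.926 kPa.
q_ult = 334.62 + 156.56 + 35.926 = 527.1 kPa.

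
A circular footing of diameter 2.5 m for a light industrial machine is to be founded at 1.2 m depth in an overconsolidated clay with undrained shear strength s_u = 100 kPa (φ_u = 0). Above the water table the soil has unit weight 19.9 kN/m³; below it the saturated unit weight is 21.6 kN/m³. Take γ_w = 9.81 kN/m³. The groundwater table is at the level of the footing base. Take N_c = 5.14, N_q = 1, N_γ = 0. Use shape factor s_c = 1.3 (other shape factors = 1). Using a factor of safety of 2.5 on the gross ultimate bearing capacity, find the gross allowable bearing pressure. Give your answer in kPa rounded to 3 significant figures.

q_all ≈ 277 kPa

Overburden at base level: q = 19.9 × 1.2 = 23.88 kPa.
Cohesion term c·N_c·s_c = 100 × 5.14 × 1.3 = 668.2 kPa; surcharge term q·N_q = 23.88 × 1 = 23.88 kPa.
q_ult = 668.2 + 23.88 = 692.08 kPa.
q_all = 692.08 / 2.5 = 276.83 kPa.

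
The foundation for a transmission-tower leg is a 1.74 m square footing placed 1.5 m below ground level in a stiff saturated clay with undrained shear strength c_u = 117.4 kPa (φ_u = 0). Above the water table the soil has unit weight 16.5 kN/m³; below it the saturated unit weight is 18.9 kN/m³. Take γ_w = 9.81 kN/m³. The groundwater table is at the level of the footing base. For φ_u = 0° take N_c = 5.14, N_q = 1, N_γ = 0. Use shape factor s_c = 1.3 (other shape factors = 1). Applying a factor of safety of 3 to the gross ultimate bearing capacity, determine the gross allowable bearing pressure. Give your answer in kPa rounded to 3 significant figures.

q = γ·D_f = 16.5 × 1.5 = 24.75 kPa.
c·N_c·s_c = 117.4 × 5.14 × 1.3 = 784.47 kPa
q·N_q = 24.75 × 1 = 24.75 kPa
q_ult = 784.47 + 24.75 = 809.22 kPa.
q_all = q_ult / FS = 809.22 / 3 = 269.74 kPa.

q_all ≈ 270 kPa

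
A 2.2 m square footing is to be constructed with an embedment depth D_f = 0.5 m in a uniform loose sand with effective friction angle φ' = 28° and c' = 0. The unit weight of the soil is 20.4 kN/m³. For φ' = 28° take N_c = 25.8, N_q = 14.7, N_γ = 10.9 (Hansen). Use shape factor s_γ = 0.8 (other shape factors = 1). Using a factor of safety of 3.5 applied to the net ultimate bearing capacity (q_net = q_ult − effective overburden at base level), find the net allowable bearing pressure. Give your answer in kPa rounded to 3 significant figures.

Effective surcharge at the founding depth q = γ·D_f = 20.4 × 0.5 = 10.2 kPa.
q_ult = q·N_q + 0.5·γ·B·N_γ·s_γ
     = 10.2 × 14.7 + 0.5 × 20.4 × 2.2 × 10.9 × 0.8
     = 149.94 + 195.68 = 345.62 kPa.
Net ultimate: q_net = 345.62 − 10.2 = 335.42 kPa.
q_all(net) = 335.42 / 3.5 = 95.833 kPa.

q_all(net) ≈ 95.8 kPa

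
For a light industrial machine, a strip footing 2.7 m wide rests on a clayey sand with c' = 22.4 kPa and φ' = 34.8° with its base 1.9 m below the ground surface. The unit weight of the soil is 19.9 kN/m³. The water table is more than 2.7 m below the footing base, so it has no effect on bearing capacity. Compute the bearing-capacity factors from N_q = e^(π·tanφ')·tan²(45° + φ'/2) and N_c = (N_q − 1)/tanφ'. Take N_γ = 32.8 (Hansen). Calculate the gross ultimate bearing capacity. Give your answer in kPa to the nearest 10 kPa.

tan34.8° = 0.695, so N_q = e^(π×0.695)·tan²(62.4°) = 8.877 × 3.659 = 32.48.
N_c = (32.48 − 1)/tan34.8° = 45.29.
q = γ·D_f = 19.9 × 1.9 = 37.81 kPa.
c·N_c = 22.4 × 45.294 = 1014.6 kPa
q·N_q = 37.81 × 32.48 = 1228.1 kPa
0.5·γ·B·N_γ = 0.5 × 19.9 × 2.7 × 32.8 = 881.17 kPa
q_ult = 1014.6 + 1228.1 + 881.17 = 3123.8 kPa.

q_ult ≈ 3120 kPa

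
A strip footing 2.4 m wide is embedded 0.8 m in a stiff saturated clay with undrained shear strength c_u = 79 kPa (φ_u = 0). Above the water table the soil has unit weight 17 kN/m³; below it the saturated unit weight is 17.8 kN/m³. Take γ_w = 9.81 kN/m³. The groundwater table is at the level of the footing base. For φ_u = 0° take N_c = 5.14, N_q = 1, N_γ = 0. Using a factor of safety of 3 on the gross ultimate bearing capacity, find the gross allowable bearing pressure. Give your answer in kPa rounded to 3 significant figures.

q_all ≈ 140 kPa

Overburden at base level: q = 17 × 0.8 = 13.6 kPa.
Cohesion term c·N_c = 79 × 5.14 = 406.06 kPa; surcharge term q·N_q = 13.6 × 1 = 13.6 kPa.
q_ult = 406.06 + 13.6 = 419.66 kPa.
q_all = 419.66 / 3 = 139.89 kPa.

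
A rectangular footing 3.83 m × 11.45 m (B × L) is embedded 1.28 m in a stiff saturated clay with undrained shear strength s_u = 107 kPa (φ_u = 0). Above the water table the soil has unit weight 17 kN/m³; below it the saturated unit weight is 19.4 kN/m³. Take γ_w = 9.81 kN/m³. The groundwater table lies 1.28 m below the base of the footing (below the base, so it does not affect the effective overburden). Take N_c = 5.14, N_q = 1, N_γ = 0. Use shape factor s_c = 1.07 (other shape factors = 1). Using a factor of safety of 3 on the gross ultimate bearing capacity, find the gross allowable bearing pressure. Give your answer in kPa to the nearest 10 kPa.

Effective surcharge at the founding depth q = γ·D_f = 17 × 1.28 = 21.76 kPa.
q_ult = c·N_c·s_c + q·N_q
     = 107 × 5.14 × 1.07 + 21.76 × 1
     = 588.48 + 21.76 = 610.24 kPa.
q_all = 610.24 / 3 = 203.41 kPa.

q_all ≈ 200 kPa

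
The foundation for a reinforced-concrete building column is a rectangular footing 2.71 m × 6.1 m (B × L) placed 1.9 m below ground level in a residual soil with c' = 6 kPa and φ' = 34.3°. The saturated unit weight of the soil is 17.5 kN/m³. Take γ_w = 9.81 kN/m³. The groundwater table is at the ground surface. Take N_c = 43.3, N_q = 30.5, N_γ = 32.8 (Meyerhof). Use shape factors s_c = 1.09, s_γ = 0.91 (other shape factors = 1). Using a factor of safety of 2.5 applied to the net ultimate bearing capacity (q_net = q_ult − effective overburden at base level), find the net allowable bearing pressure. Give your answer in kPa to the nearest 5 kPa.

γ' = 17.5 − 9.81 = 7.69 kN/m³ (submerged throughout). q = 7.69 × 1.9 = 14.611 kPa; the same γ' applies in the ½γBN_γ term.
c·N_c·s_c = 6 × 43.3 × 1.09 = 283.18 kPa
q·N_q = 14.611 × 30.5 = 445.64 kPa
0.5·γ·B·N_γ·s_γ = 0.5 × 7.69 × 2.71 × 32.8 × 0.91 = 311.01 kPa
q_ult = 283.18 + 445.64 + 311.01 = 1039.8 kPa.
Net ultimate: q_net = 1039.8 − 14.611 = 1025.2 kPa.
q_all(net) = 1025.2 / 2.5 = 410.09 kPa.

q_all(net) ≈ 410 kPa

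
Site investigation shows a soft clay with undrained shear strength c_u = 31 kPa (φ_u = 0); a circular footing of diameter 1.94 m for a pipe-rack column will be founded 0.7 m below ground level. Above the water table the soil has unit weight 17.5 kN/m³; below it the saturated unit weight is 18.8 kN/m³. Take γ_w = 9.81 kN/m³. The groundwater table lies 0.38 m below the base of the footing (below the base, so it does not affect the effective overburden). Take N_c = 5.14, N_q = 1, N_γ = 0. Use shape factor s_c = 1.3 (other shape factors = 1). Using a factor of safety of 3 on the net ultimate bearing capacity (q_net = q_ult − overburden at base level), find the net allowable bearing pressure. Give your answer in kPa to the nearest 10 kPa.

q_all(net) ≈ 70 kPa

q = γ·D_f = 17.5 × 0.7 = 12.25 kPa.
c·N_c·s_c = 31 × 5.14 × 1.3 = 207.14 kPa
q·N_q = 12.25 × 1 = 12.25 kPa
q_ult = 207.14 + 12.25 = 219.39 kPa.
q_net = 219.39 − 12.25 = 207.14 kPa.
q_all(net) = 207.14 / 3 = 69.047 kPa.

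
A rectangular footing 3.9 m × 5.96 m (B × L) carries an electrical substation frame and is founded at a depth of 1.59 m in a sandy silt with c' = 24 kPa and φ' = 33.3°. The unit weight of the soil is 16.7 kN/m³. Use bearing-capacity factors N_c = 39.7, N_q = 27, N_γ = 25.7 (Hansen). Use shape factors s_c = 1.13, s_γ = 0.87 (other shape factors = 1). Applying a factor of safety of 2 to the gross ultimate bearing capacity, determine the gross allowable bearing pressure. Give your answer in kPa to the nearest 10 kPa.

q_all ≈ 1260 kPa

Effective surcharge at the founding depth q = γ·D_f = 16.7 × 1.59 = 26.553 kPa.
q_ult = c·N_c·s_c + q·N_q + 0.5·γ·B·N_γ·s_γ
     = 24 × 39.7 × 1.13 + 26.553 × 27 + 0.5 × 16.7 × 3.9 × 25.7 × 0.87
     = 1076.7 + 716.93 + 728.12 = 2521.7 kPa.
q_all = q_ult / FS = 2521.7 / 2 = 1260.9 kPa.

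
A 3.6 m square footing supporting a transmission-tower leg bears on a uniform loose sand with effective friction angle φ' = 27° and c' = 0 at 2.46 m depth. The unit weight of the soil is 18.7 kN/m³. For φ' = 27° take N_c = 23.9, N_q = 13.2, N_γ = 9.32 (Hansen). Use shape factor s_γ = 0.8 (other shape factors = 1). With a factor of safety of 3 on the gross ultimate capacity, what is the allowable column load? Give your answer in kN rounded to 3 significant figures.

P_all ≈ 3710 kN

Overburden at base level: q = 18.7 × 2.46 = 46.002 kPa.
Surcharge term q·N_q = 46.002 × 13.2 = 607.23 kPa; self-weight term 0.5·γ·B·N_γ·s_γ = 0.5 × 18.7 × 3.6 × 9.32 × 0.8 = 250.97 kPa.
q_ult = 607.23 + 250.97 = 858.2 kPa.
Gross allowable pressure q_all = 858.2 / 3 = 286.07 kPa.
Footing area = 12.96 m², so allowable column load = 286.07 × 12.96 = 3707.4 kN.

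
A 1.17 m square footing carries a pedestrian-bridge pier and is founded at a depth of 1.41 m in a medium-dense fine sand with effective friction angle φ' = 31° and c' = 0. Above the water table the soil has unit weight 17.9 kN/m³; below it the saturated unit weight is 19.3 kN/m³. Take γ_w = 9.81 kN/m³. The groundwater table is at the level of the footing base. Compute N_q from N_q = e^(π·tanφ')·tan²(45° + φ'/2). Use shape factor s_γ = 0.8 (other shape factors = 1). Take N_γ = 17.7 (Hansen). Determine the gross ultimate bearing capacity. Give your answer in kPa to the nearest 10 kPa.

tan31° = 0.6009, so N_q = e^(π×0.6009)·tan²(60.5°) = 6.604 × 3.124 = 20.63.
Effective surcharge at the founding depth q = γ·D_f = 17.9 × 1.41 = 25.239 kPa.
The water table coincides with the base, so in the self-weight term γ → γ' = 9.49 kN/m³.
q_ult = q·N_q + 0.5·γ·B·N_γ·s_γ
     = 25.239 × 20.631 + 0.5 × 9.49 × 1.17 × 17.7 × 0.8
     = 520.7 + 78.611 = 599.31 kPa.

q_ult ≈ 600 kPa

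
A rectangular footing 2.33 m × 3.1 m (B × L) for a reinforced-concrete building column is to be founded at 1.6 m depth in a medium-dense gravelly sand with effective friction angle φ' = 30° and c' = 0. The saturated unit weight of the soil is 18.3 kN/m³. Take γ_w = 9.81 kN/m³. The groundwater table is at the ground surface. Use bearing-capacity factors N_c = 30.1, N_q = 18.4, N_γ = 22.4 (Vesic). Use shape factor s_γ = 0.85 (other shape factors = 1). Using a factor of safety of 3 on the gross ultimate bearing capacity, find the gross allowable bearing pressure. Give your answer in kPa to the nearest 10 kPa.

q_all ≈ 150 kPa

γ' = 18.3 − 9.81 = 8.49 kN/m³ (submerged throughout). q = 8.49 × 1.6 = 13.584 kPa; the same γ' applies in the ½γBN_γ term.
q·N_q = 13.584 × 18.4 = 249.95 kPa
0.5·γ·B·N_γ·s_γ = 0.5 × 8.49 × 2.33 × 22.4 × 0.85 = 188.32 kPa
q_ult = 249.95 + 188.32 = 438.27 kPa.
q_all = 438.27 / 3 = 146.09 kPa.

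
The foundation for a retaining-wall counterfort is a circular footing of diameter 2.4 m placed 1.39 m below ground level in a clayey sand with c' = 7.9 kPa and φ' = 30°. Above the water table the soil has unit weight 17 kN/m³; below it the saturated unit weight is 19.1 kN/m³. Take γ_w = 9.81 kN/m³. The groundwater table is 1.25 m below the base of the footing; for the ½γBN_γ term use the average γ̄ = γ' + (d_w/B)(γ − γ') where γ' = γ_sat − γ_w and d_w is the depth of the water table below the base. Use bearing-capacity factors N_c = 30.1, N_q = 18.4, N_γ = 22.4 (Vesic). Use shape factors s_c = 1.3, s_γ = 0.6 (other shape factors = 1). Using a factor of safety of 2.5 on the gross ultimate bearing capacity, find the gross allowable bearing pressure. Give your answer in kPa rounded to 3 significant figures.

q_all ≈ 383 kPa

q = γ·D_f = 17 × 1.39 = 23.63 kPa.
γ' = 9.29 kN/m³; averaging over the depth B below the base, γ̄ = γ' + (d_w/B)(γ − γ') = 13.306 kN/m³.
c·N_c·s_c = 7.9 × 30.1 × 1.3 = 309.13 kPa
q·N_q = 23.63 × 18.4 = 434.79 kPa
0.5·γ·B·N_γ·s_γ = 0.5 × 13.306 × 2.4 × 22.4 × 0.6 = 214.59 kPa
q_ult = 309.13 + 434.79 + 214.59 = 958.51 kPa.
q_all = 958.51 / 2.5 = 383.4 kPa.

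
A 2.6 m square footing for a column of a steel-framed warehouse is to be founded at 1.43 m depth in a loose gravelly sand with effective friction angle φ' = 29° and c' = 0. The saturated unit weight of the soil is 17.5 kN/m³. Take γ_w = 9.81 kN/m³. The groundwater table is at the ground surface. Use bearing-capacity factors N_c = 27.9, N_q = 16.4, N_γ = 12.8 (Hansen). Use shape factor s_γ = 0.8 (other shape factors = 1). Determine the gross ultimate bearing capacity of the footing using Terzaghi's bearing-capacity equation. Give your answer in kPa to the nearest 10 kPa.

Water table at ground surface, so effective unit weight γ' = 17.5 − 9.81 = 7.69 kN/m³ is used throughout; overburden q = 7.69 × 1.43 = 10.997 kPa; the same γ' applies in the ½γBN_γ term.
Surcharge term q·N_q = 10.997 × 16.4 = 180.35 kPa; self-weight term 0.5·γ·B·N_γ·s_γ = 0.5 × 7.69 × 2.6 × 12.8 × 0.8 = 102.37 kPa.
q_ult = 180.35 + 102.37 = 282.72 kPa.

q_ult ≈ 280 kPa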